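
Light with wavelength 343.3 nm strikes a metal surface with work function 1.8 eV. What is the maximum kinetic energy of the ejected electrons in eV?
1.8115 eV

Using Einstein's photoelectric equation: KE_max = hf - φ = hc/λ - φ

First, calculate the photon energy:
E_photon = hc/λ = (6.626×10⁻³⁴ J·s)(3×10⁸ m/s) / (343.3×10⁻⁹ m)
E_photon = 3.6115 eV

Then, the maximum kinetic energy:
KE_max = E_photon - φ = 3.6115 eV - 1.8 eV = 1.8115 eV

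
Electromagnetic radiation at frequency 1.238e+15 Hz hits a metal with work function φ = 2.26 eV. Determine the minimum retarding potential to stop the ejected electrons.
2.8600 V

The stopping potential V_s satisfies: eV_s = KE_max

First, find KE_max using Einstein's equation:
E_photon = hf = (6.626×10⁻³⁴ J·s)(1.238e+15 Hz) = 5.1200 eV
KE_max = E_photon - φ = 5.1200 - 2.26 = 2.8600 eV

Since eV_s = KE_max:
V_s = KE_max/e = 2.8600 V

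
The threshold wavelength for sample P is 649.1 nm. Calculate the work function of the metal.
1.91 eV

At the threshold wavelength, photon energy equals work function:
φ = hc/λ₀

Calculating:
φ = (6.626×10⁻³⁴ J·s)(3×10⁸ m/s) / (649.1×10⁻⁹ m)
φ = 1.91 eV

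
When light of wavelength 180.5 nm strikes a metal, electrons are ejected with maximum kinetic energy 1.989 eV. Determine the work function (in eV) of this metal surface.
4.88 eV

From Einstein's photoelectric equation: KE_max = hf - φ = hc/λ - φ

Rearranging for φ:
φ = hc/λ - KE_max

Calculate photon energy:
E_photon = hc/λ = 6.8689 eV

Therefore:
φ = 6.8689 - 1.989 = 4.88 eV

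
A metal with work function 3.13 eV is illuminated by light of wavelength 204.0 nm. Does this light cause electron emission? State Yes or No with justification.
Yes

For photoemission, the photon energy must exceed the work function.

Photon energy: E = hc/λ = 6.0777 eV
Work function: φ = 3.13 eV

Since E_photon (6.0777 eV) > φ (3.13 eV), photoemission WILL occur.
The threshold wavelength is λ₀ = hc/φ = 396.1 nm.
Since 204.0 nm < 396.1 nm, the light has sufficient energy.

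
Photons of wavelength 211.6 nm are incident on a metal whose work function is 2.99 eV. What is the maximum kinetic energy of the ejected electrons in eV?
2.8694 eV

Using Einstein's photoelectric equation: KE_max = hf - φ = hc/λ - φ

First, calculate the photon energy:
E_photon = hc/λ = (6.626×10⁻³⁴ J·s)(3×10⁸ m/s) / (211.6×10⁻⁹ m)
E_photon = 5.8594 eV

Then, the maximum kinetic energy:
KE_max = E_photon - φ = 5.8594 eV - 2.99 eV = 2.8694 eV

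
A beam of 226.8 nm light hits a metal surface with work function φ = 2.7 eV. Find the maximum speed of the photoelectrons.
9.8652e+05 m/s

First, find the maximum kinetic energy:
E_photon = hc/λ = 5.4667 eV
KE_max = E_photon - φ = 5.4667 - 2.7 = 2.7667 eV

Convert to Joules: KE_max = 2.7667 × 1.602×10⁻¹⁹ J = 4.4327e-19 J

Then use KE = ½mv² to find velocity:
v = √(2·KE/m) = √(2 × 4.4327e-19 J / 9.109e-31 kg)
v = 9.8652e+05 m/s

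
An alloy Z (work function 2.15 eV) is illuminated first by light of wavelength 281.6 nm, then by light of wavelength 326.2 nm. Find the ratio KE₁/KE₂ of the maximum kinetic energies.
1.3646

Using Einstein's equation: KE_max = hc/λ - φ

For λ₁ = 281.6 nm:
E₁ = hc/λ₁ = 4.4028 eV
KE₁ = E₁ - φ = 4.4028 - 2.15 = 2.2528 eV

For λ₂ = 326.2 nm:
E₂ = hc/λ₂ = 3.8009 eV
KE₂ = E₂ - φ = 3.8009 - 2.15 = 1.6509 eV

Ratio: KE₁/KE₂ = 2.2528/1.6509 = 1.3646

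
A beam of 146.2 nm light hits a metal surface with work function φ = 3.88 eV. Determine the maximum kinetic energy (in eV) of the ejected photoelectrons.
4.6005 eV

Using Einstein's photoelectric equation: KE_max = hf - φ = hc/λ - φ

First, calculate the photon energy:
E_photon = hc/λ = (6.626×10⁻³⁴ J·s)(3×10⁸ m/s) / (146.2×10⁻⁹ m)
E_photon = 8.4805 eV

Then, the maximum kinetic energy:
KE_max = E_photon - φ = 8.4805 eV - 3.88 eV = 4.6005 eV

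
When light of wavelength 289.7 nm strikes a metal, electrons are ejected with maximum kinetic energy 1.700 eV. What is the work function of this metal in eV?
2.58 eV

From Einstein's photoelectric equation: KE_max = hf - φ = hc/λ - φ

Rearranging for φ:
φ = hc/λ - KE_max

Calculate photon energy:
E_photon = hc/λ = 4.2797 eV

Therefore:
φ = 4.2797 - 1.700 = 2.58 eV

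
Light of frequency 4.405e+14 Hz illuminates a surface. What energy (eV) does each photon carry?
1.8218 eV

Using E = hf:

E = hf = (6.626×10⁻³⁴ J·s)(4.405e+14 Hz)
E = 1.8218 eV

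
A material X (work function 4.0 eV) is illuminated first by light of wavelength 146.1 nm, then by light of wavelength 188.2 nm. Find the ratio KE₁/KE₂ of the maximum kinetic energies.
1.7336

Using Einstein's equation: KE_max = hc/λ - φ

For λ₁ = 146.1 nm:
E₁ = hc/λ₁ = 8.4863 eV
KE₁ = E₁ - φ = 8.4863 - 4.0 = 4.4863 eV

For λ₂ = 188.2 nm:
E₂ = hc/λ₂ = 6.5879 eV
KE₂ = E₂ - φ = 6.5879 - 4.0 = 2.5879 eV

Ratio: KE₁/KE₂ = 4.4863/2.5879 = 1.7336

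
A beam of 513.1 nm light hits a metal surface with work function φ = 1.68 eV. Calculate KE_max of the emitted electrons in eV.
0.7364 eV

Using Einstein's photoelectric equation: KE_max = hf - φ = hc/λ - φ

First, calculate the photon energy:
E_photon = hc/λ = (6.626×10⁻³⁴ J·s)(3×10⁸ m/s) / (513.1×10⁻⁹ m)
E_photon = 2.4164 eV

Then, the maximum kinetic energy:
KE_max = E_photon - φ = 2.4164 eV - 1.68 eV = 0.7364 eV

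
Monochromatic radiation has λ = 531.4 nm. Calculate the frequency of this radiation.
5.6416e+14 Hz

Using the wave equation: c = fλ

Solving for frequency:
f = c/λ = (3×10⁸ m/s) / (531.4×10⁻⁹ m)
f = 5.6416e+14 Hz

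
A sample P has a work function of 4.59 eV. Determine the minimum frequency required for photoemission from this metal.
1.1099e+15 Hz

The threshold frequency is when the photon energy equals the work function:
hf₀ = φ

Solving for f₀:
f₀ = φ/h = (4.59 eV × 1.602×10⁻¹⁹ J/eV) / (6.626×10⁻³⁴ J·s)
f₀ = 1.1099e+15 Hz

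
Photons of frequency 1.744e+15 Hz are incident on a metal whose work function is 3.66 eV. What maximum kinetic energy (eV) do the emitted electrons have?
3.5526 eV

Using Einstein's photoelectric equation: KE_max = hf - φ

First, calculate the photon energy:
E_photon = hf = (6.626×10⁻³⁴ J·s)(1.744e+15 Hz)
E_photon = 7.2126 eV

Then, the maximum kinetic energy:
KE_max = E_photon - φ = 7.2126 eV - 3.66 eV = 3.5526 eV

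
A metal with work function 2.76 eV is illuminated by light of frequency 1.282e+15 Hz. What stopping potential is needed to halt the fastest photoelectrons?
2.5419 V

The stopping potential V_s satisfies: eV_s = KE_max

First, find KE_max using Einstein's equation:
E_photon = hf = (6.626×10⁻³⁴ J·s)(1.282e+15 Hz) = 5.3019 eV
KE_max = E_photon - φ = 5.3019 - 2.76 = 2.5419 eV

Since eV_s = KE_max:
V_s = KE_max/e = 2.5419 V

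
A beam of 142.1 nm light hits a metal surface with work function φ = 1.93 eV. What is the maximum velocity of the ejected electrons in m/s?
1.5461e+06 m/s

First, find the maximum kinetic energy:
E_photon = hc/λ = 8.7251 eV
KE_max = E_photon - φ = 8.7251 - 1.93 = 6.7951 eV

Convert to Joules: KE_max = 6.7951 × 1.602×10⁻¹⁹ J = 1.0887e-18 J

Then use KE = ½mv² to find velocity:
v = √(2·KE/m) = √(2 × 1.0887e-18 J / 9.109e-31 kg)
v = 1.5461e+06 m/s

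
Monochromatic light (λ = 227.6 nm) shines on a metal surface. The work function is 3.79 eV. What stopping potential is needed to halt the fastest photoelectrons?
1.6575 V

The stopping potential V_s satisfies: eV_s = KE_max

First, find KE_max using Einstein's equation:
E_photon = hc/λ = 5.4475 eV
KE_max = E_photon - φ = 5.4475 - 3.79 = 1.6575 eV

Since eV_s = KE_max:
V_s = KE_max/e = 1.6575 V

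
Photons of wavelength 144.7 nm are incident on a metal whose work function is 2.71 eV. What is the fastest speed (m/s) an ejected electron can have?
1.4355e+06 m/s

First, find the maximum kinetic energy:
E_photon = hc/λ = 8.5684 eV
KE_max = E_photon - φ = 8.5684 - 2.71 = 5.8584 eV

Convert to Joules: KE_max = 5.8584 × 1.602×10⁻¹⁹ J = 9.3861e-19 J

Then use KE = ½mv² to find velocity:
v = √(2·KE/m) = √(2 × 9.3861e-19 J / 9.109e-31 kg)
v = 1.4355e+06 m/s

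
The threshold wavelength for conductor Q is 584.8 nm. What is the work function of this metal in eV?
2.12 eV

At the threshold wavelength, photon energy equals work function:
φ = hc/λ₀

Calculating:
φ = (6.626×10⁻³⁴ J·s)(3×10⁸ m/s) / (584.8×10⁻⁹ m)
φ = 2.12 eV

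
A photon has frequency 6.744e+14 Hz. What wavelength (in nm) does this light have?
444.53 nm

Using the wave equation: c = fλ

Solving for wavelength:
λ = c/f = (3×10⁸ m/s) / (6.744e+14 Hz)
λ = 444.53 nm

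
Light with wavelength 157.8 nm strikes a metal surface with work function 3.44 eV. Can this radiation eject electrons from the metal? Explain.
Yes

For photoemission, the photon energy must exceed the work function.

Photon energy: E = hc/λ = 7.8570 eV
Work function: φ = 3.44 eV

Since E_photon (7.8570 eV) > φ (3.44 eV), photoemission WILL occur.
The threshold wavelength is λ₀ = hc/φ = 360.4 nm.
Since 157.8 nm < 360.4 nm, the light has sufficient energy.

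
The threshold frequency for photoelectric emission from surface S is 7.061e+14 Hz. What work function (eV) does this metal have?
2.92 eV

At the threshold frequency, photon energy equals work function:
φ = hf₀

Calculating:
φ = (6.626×10⁻³⁴ J·s)(7.061e+14 Hz)
φ = 2.92 eV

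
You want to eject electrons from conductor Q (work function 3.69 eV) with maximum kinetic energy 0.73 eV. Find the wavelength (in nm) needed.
280.51 nm

From Einstein's equation: KE_max = hc/λ - φ

Rearranging for λ:
hc/λ = KE_max + φ
λ = hc/(KE_max + φ)

Required photon energy:
E_photon = KE_max + φ = 0.73 + 3.69 = 4.42 eV

Required wavelength:
λ = hc/E_photon = (6.626×10⁻³⁴)(3×10⁸) / (4.42 × 1.602×10⁻¹⁹)
λ = 280.51 nm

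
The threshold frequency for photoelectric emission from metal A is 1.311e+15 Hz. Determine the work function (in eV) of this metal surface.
5.42 eV

At the threshold frequency, photon energy equals work function:
φ = hf₀

Calculating:
φ = (6.626×10⁻³⁴ J·s)(1.311e+15 Hz)
φ = 5.42 eV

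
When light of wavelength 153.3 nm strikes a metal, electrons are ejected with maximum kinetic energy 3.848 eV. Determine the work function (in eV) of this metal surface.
4.24 eV

From Einstein's photoelectric equation: KE_max = hf - φ = hc/λ - φ

Rearranging for φ:
φ = hc/λ - KE_max

Calculate photon energy:
E_photon = hc/λ = 8.0877 eV

Therefore:
φ = 8.0877 - 3.848 = 4.24 eV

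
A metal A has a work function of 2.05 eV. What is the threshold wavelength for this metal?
604.80 nm

The threshold wavelength is when the photon energy equals the work function:
hc/λ₀ = φ

Solving for λ₀:
λ₀ = hc/φ = (6.626×10⁻³⁴ J·s)(3×10⁸ m/s) / (2.05 eV × 1.602×10⁻¹⁹ J/eV)
λ₀ = 604.80 nm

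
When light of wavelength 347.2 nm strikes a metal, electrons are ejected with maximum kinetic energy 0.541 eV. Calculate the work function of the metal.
3.03 eV

From Einstein's photoelectric equation: KE_max = hf - φ = hc/λ - φ

Rearranging for φ:
φ = hc/λ - KE_max

Calculate photon energy:
E_photon = hc/λ = 3.5710 eV

Therefore:
φ = 3.5710 - 0.541 = 3.03 eV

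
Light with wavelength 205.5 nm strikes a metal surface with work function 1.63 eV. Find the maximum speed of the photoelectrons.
1.2446e+06 m/s

First, find the maximum kinetic energy:
E_photon = hc/λ = 6.0333 eV
KE_max = E_photon - φ = 6.0333 - 1.63 = 4.4033 eV

Convert to Joules: KE_max = 4.4033 × 1.602×10⁻¹⁹ J = 7.0549e-19 J

Then use KE = ½mv² to find velocity:
v = √(2·KE/m) = √(2 × 7.0549e-19 J / 9.109e-31 kg)
v = 1.2446e+06 m/s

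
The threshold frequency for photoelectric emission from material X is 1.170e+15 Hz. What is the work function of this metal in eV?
4.84 eV

At the threshold frequency, photon energy equals work function:
φ = hf₀

Calculating:
φ = (6.626×10⁻³⁴ J·s)(1.170e+15 Hz)
φ = 4.84 eV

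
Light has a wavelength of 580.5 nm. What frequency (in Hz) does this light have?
5.1644e+14 Hz

Using the wave equation: c = fλ

Solving for frequency:
f = c/λ = (3×10⁸ m/s) / (580.5×10⁻⁹ m)
f = 5.1644e+14 Hz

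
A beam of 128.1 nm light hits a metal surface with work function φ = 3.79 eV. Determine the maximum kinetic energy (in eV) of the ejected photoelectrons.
5.8887 eV

Using Einstein's photoelectric equation: KE_max = hf - φ = hc/λ - φ

First, calculate the photon energy:
E_photon = hc/λ = (6.626×10⁻³⁴ J·s)(3×10⁸ m/s) / (128.1×10⁻⁹ m)
E_photon = 9.6787 eV

Then, the maximum kinetic energy:
KE_max = E_photon - φ = 9.6787 eV - 3.79 eV = 5.8887 eV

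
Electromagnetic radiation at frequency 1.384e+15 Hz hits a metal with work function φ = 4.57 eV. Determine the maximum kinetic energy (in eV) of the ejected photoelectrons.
1.1538 eV

Using Einstein's photoelectric equation: KE_max = hf - φ

First, calculate the photon energy:
E_photon = hf = (6.626×10⁻³⁴ J·s)(1.384e+15 Hz)
E_photon = 5.7238 eV

Then, the maximum kinetic energy:
KE_max = E_photon - φ = 5.7238 eV - 4.57 eV = 1.1538 eV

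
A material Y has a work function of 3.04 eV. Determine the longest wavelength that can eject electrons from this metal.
407.84 nm

The threshold wavelength is when the photon energy equals the work function:
hc/λ₀ = φ

Solving for λ₀:
λ₀ = hc/φ = (6.626×10⁻³⁴ J·s)(3×10⁸ m/s) / (3.04 eV × 1.602×10⁻¹⁹ J/eV)
λ₀ = 407.84 nm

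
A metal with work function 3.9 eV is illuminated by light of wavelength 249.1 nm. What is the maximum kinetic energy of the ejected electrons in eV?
1.0773 eV

Using Einstein's photoelectric equation: KE_max = hf - φ = hc/λ - φ

First, calculate the photon energy:
E_photon = hc/λ = (6.626×10⁻³⁴ J·s)(3×10⁸ m/s) / (249.1×10⁻⁹ m)
E_photon = 4.9773 eV

Then, the maximum kinetic energy:
KE_max = E_photon - φ = 4.9773 eV - 3.9 eV = 1.0773 eV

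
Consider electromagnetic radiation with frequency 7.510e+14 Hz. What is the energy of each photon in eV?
3.1059 eV

Using E = hf:

E = hf = (6.626×10⁻³⁴ J·s)(7.510e+14 Hz)
E = 3.1059 eV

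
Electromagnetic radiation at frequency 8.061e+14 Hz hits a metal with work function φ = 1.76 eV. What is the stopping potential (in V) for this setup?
1.5738 V

The stopping potential V_s satisfies: eV_s = KE_max

First, find KE_max using Einstein's equation:
E_photon = hf = (6.626×10⁻³⁴ J·s)(8.061e+14 Hz) = 3.3338 eV
KE_max = E_photon - φ = 3.3338 - 1.76 = 1.5738 eV

Since eV_s = KE_max:
V_s = KE_max/e = 1.5738 V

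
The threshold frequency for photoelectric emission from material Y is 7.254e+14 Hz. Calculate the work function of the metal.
3.00 eV

At the threshold frequency, photon energy equals work function:
φ = hf₀

Calculating:
φ = (6.626×10⁻³⁴ J·s)(7.254e+14 Hz)
φ = 3.00 eV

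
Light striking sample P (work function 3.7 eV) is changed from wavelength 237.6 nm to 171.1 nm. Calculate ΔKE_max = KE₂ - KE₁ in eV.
2.0281 eV

Using Einstein's equation: KE_max = hc/λ - φ

For λ₁ = 237.6 nm:
KE₁ = hc/λ₁ - φ = 5.2182 - 3.7 = 1.5182 eV

For λ₂ = 171.1 nm:
KE₂ = hc/λ₂ - φ = 7.2463 - 3.7 = 3.5463 eV

Change in KE:
ΔKE = KE₂ - KE₁ = 3.5463 - 1.5182 = 2.0281 eV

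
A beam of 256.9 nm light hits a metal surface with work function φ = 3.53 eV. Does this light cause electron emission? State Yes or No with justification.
Yes

For photoemission, the photon energy must exceed the work function.

Photon energy: E = hc/λ = 4.8262 eV
Work function: φ = 3.53 eV

Since E_photon (4.8262 eV) > φ (3.53 eV), photoemission WILL occur.
The threshold wavelength is λ₀ = hc/φ = 351.2 nm.
Since 256.9 nm < 351.2 nm, the light has sufficient energy.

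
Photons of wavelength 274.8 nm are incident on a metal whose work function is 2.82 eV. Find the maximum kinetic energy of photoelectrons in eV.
1.6918 eV

Using Einstein's photoelectric equation: KE_max = hf - φ = hc/λ - φ

First, calculate the photon energy:
E_photon = hc/λ = (6.626×10⁻³⁴ J·s)(3×10⁸ m/s) / (274.8×10⁻⁹ m)
E_photon = 4.5118 eV

Then, the maximum kinetic energy:
KE_max = E_photon - φ = 4.5118 eV - 2.82 eV = 1.6918 eV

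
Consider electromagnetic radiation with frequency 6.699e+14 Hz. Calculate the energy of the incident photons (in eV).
2.7705 eV

Using E = hf:

E = hf = (6.626×10⁻³⁴ J·s)(6.699e+14 Hz)
E = 2.7705 eV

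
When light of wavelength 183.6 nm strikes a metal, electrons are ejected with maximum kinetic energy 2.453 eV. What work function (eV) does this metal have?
4.30 eV

From Einstein's photoelectric equation: KE_max = hf - φ = hc/λ - φ

Rearranging for φ:
φ = hc/λ - KE_max

Calculate photon energy:
E_photon = hc/λ = 6.7530 eV

Therefore:
φ = 6.7530 - 2.453 = 4.30 eV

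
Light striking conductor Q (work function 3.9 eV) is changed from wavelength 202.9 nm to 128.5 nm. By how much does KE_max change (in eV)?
3.5380 eV

Using Einstein's equation: KE_max = hc/λ - φ

For λ₁ = 202.9 nm:
KE₁ = hc/λ₁ - φ = 6.1106 - 3.9 = 2.2106 eV

For λ₂ = 128.5 nm:
KE₂ = hc/λ₂ - φ = 9.6486 - 3.9 = 5.7486 eV

Change in KE:
ΔKE = KE₂ - KE₁ = 5.7486 - 2.2106 = 3.5380 eV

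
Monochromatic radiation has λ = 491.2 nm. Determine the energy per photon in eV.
2.5241 eV

Using E = hf = hc/λ:

E = hc/λ = (6.626×10⁻³⁴ J·s)(3×10⁸ m/s) / (491.2×10⁻⁹ m)
E = 2.5241 eV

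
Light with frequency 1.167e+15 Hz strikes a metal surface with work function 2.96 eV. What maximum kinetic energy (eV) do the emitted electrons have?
1.8663 eV

Using Einstein's photoelectric equation: KE_max = hf - φ

First, calculate the photon energy:
E_photon = hf = (6.626×10⁻³⁴ J·s)(1.167e+15 Hz)
E_photon = 4.8263 eV

Then, the maximum kinetic energy:
KE_max = E_photon - φ = 4.8263 eV - 2.96 eV = 1.8663 eV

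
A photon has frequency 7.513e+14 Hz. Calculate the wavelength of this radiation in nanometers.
399.03 nm

Using the wave equation: c = fλ

Solving for wavelength:
λ = c/f = (3×10⁸ m/s) / (7.513e+14 Hz)
λ = 399.03 nm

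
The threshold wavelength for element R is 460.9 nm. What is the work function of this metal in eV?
2.69 eV

At the threshold wavelength, photon energy equals work function:
φ = hc/λ₀

Calculating:
φ = (6.626×10⁻³⁴ J·s)(3×10⁸ m/s) / (460.9×10⁻⁹ m)
φ = 2.69 eV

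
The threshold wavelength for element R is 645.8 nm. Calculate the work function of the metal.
1.92 eV

At the threshold wavelength, photon energy equals work function:
φ = hc/λ₀

Calculating:
φ = (6.626×10⁻³⁴ J·s)(3×10⁸ m/s) / (645.8×10⁻⁹ m)
φ = 1.92 eV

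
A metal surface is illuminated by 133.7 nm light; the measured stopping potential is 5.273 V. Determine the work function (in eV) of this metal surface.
4.00 eV

The stopping potential gives the maximum kinetic energy: KE_max = eV_s = 5.273 eV

From Einstein's photoelectric equation: KE_max = hc/λ - φ
Rearranging: φ = hc/λ - KE_max

Calculate photon energy:
E_photon = hc/λ = (6.626×10⁻³⁴ J·s)(3×10⁸ m/s) / (133.7×10⁻⁹ m) = 9.2733 eV

Therefore:
φ = 9.2733 - 5.273 = 4.00 eV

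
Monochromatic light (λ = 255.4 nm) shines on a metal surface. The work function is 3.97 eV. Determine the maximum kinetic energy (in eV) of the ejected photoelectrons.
0.8845 eV

Using Einstein's photoelectric equation: KE_max = hf - φ = hc/λ - φ

First, calculate the photon energy:
E_photon = hc/λ = (6.626×10⁻³⁴ J·s)(3×10⁸ m/s) / (255.4×10⁻⁹ m)
E_photon = 4.8545 eV

Then, the maximum kinetic energy:
KE_max = E_photon - φ = 4.8545 eV - 3.97 eV = 0.8845 eV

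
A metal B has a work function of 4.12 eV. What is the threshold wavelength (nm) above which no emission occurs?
300.93 nm

The threshold wavelength is when the photon energy equals the work function:
hc/λ₀ = φ

Solving for λ₀:
λ₀ = hc/φ = (6.626×10⁻³⁴ J·s)(3×10⁸ m/s) / (4.12 eV × 1.602×10⁻¹⁹ J/eV)
λ₀ = 300.93 nm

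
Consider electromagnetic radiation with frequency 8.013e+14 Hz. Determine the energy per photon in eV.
3.3139 eV

Using E = hf:

E = hf = (6.626×10⁻³⁴ J·s)(8.013e+14 Hz)
E = 3.3139 eV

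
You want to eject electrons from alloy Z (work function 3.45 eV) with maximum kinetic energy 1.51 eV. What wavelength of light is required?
249.97 nm

From Einstein's equation: KE_max = hc/λ - φ

Rearranging for λ:
hc/λ = KE_max + φ
λ = hc/(KE_max + φ)

Required photon energy:
E_photon = KE_max + φ = 1.51 + 3.45 = 4.96 eV

Required wavelength:
λ = hc/E_photon = (6.626×10⁻³⁴)(3×10⁸) / (4.96 × 1.602×10⁻¹⁹)
λ = 249.97 nm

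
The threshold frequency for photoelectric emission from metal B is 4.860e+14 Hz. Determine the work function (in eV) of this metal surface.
2.01 eV

At the threshold frequency, photon energy equals work function:
φ = hf₀

Calculating:
φ = (6.626×10⁻³⁴ J·s)(4.860e+14 Hz)
φ = 2.01 eV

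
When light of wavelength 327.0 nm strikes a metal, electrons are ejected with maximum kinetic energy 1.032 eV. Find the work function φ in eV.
2.76 eV

From Einstein's photoelectric equation: KE_max = hf - φ = hc/λ - φ

Rearranging for φ:
φ = hc/λ - KE_max

Calculate photon energy:
E_photon = hc/λ = 3.7916 eV

Therefore:
φ = 3.7916 - 1.032 = 2.76 eV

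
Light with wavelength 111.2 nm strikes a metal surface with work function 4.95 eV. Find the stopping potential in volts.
6.1997 V

The stopping potential V_s satisfies: eV_s = KE_max

First, find KE_max using Einstein's equation:
E_photon = hc/λ = 11.1497 eV
KE_max = E_photon - φ = 11.1497 - 4.95 = 6.1997 eV

Since eV_s = KE_max:
V_s = KE_max/e = 6.1997 V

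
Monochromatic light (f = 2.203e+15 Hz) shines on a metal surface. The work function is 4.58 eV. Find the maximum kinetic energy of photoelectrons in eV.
4.5309 eV

Using Einstein's photoelectric equation: KE_max = hf - φ

First, calculate the photon energy:
E_photon = hf = (6.626×10⁻³⁴ J·s)(2.203e+15 Hz)
E_photon = 9.1109 eV

Then, the maximum kinetic energy:
KE_max = E_photon - φ = 9.1109 eV - 4.58 eV = 4.5309 eV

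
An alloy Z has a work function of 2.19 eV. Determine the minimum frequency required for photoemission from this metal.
5.2954e+14 Hz

The threshold frequency is when the photon energy equals the work function:
hf₀ = φ

Solving for f₀:
f₀ = φ/h = (2.19 eV × 1.602×10⁻¹⁹ J/eV) / (6.626×10⁻³⁴ J·s)
f₀ = 5.2954e+14 Hz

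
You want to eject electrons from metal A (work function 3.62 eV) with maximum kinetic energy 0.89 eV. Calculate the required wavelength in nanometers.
274.91 nm

From Einstein's equation: KE_max = hc/λ - φ

Rearranging for λ:
hc/λ = KE_max + φ
λ = hc/(KE_max + φ)

Required photon energy:
E_photon = KE_max + φ = 0.89 + 3.62 = 4.51 eV

Required wavelength:
λ = hc/E_photon = (6.626×10⁻³⁴)(3×10⁸) / (4.51 × 1.602×10⁻¹⁹)
λ = 274.91 nm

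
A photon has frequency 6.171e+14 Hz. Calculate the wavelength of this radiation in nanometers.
485.81 nm

Using the wave equation: c = fλ

Solving for wavelength:
λ = c/f = (3×10⁸ m/s) / (6.171e+14 Hz)
λ = 485.81 nm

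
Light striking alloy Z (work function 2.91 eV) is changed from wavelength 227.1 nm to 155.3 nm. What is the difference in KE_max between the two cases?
2.5241 eV

Using Einstein's equation: KE_max = hc/λ - φ

For λ₁ = 227.1 nm:
KE₁ = hc/λ₁ - φ = 5.4595 - 2.91 = 2.5495 eV

For λ₂ = 155.3 nm:
KE₂ = hc/λ₂ - φ = 7.9835 - 2.91 = 5.0735 eV

Change in KE:
ΔKE = KE₂ - KE₁ = 5.0735 - 2.5495 = 2.5241 eV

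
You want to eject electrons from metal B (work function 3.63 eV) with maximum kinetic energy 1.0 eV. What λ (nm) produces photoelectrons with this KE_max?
267.78 nm

From Einstein's equation: KE_max = hc/λ - φ

Rearranging for λ:
hc/λ = KE_max + φ
λ = hc/(KE_max + φ)

Required photon energy:
E_photon = KE_max + φ = 1.0 + 3.63 = 4.63 eV

Required wavelength:
λ = hc/E_photon = (6.626×10⁻³⁴)(3×10⁸) / (4.63 × 1.602×10⁻¹⁹)
λ = 267.78 nm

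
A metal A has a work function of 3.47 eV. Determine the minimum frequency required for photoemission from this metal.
8.3904e+14 Hz

The threshold frequency is when the photon energy equals the work function:
hf₀ = φ

Solving for f₀:
f₀ = φ/h = (3.47 eV × 1.602×10⁻¹⁹ J/eV) / (6.626×10⁻³⁴ J·s)
f₀ = 8.3904e+14 Hz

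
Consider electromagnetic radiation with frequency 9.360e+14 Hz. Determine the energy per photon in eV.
3.8710 eV

Using E = hf:

E = hf = (6.626×10⁻³⁴ J·s)(9.360e+14 Hz)
E = 3.8710 eV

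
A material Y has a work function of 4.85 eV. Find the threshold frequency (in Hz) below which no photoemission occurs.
1.1727e+15 Hz

The threshold frequency is when the photon energy equals the work function:
hf₀ = φ

Solving for f₀:
f₀ = φ/h = (4.85 eV × 1.602×10⁻¹⁹ J/eV) / (6.626×10⁻³⁴ J·s)
f₀ = 1.1727e+15 Hz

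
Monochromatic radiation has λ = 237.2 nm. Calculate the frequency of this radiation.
1.2639e+15 Hz

Using the wave equation: c = fλ

Solving for frequency:
f = c/λ = (3×10⁸ m/s) / (237.2×10⁻⁹ m)
f = 1.2639e+15 Hz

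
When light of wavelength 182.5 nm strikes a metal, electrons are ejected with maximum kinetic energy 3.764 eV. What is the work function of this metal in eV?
3.03 eV

From Einstein's photoelectric equation: KE_max = hf - φ = hc/λ - φ

Rearranging for φ:
φ = hc/λ - KE_max

Calculate photon energy:
E_photon = hc/λ = 6.7937 eV

Therefore:
φ = 6.7937 - 3.764 = 3.03 eV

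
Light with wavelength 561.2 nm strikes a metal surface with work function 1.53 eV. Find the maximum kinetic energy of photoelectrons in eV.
0.6793 eV

Using Einstein's photoelectric equation: KE_max = hf - φ = hc/λ - φ

First, calculate the photon energy:
E_photon = hc/λ = (6.626×10⁻³⁴ J·s)(3×10⁸ m/s) / (561.2×10⁻⁹ m)
E_photon = 2.2093 eV

Then, the maximum kinetic energy:
KE_max = E_photon - φ = 2.2093 eV - 1.53 eV = 0.6793 eV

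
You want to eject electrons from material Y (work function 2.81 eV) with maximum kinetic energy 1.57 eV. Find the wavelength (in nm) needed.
283.07 nm

From Einstein's equation: KE_max = hc/λ - φ

Rearranging for λ:
hc/λ = KE_max + φ
λ = hc/(KE_max + φ)

Required photon energy:
E_photon = KE_max + φ = 1.57 + 2.81 = 4.38 eV

Required wavelength:
λ = hc/E_photon = (6.626×10⁻³⁴)(3×10⁸) / (4.38 × 1.602×10⁻¹⁹)
λ = 283.07 nm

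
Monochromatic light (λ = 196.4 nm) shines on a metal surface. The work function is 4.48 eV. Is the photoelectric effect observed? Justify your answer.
Yes

For photoemission, the photon energy must exceed the work function.

Photon energy: E = hc/λ = 6.3128 eV
Work function: φ = 4.48 eV

Since E_photon (6.3128 eV) > φ (4.48 eV), photoemission WILL occur.
The threshold wavelength is λ₀ = hc/φ = 276.8 nm.
Since 196.4 nm < 276.8 nm, the light has sufficient energy.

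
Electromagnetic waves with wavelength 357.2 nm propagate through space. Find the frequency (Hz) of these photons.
8.3928e+14 Hz

Using the wave equation: c = fλ

Solving for frequency:
f = c/λ = (3×10⁸ m/s) / (357.2×10⁻⁹ m)
f = 8.3928e+14 Hz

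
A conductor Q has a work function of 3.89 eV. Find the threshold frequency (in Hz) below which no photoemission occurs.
9.4060e+14 Hz

The threshold frequency is when the photon energy equals the work function:
hf₀ = φ

Solving for f₀:
f₀ = φ/h = (3.89 eV × 1.602×10⁻¹⁹ J/eV) / (6.626×10⁻³⁴ J·s)
f₀ = 9.4060e+14 Hz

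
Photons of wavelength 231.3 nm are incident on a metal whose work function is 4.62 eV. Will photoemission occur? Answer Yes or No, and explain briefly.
Yes

For photoemission, the photon energy must exceed the work function.

Photon energy: E = hc/λ = 5.3603 eV
Work function: φ = 4.62 eV

Since E_photon (5.3603 eV) > φ (4.62 eV), photoemission WILL occur.
The threshold wavelength is λ₀ = hc/φ = 268.4 nm.
Since 231.3 nm < 268.4 nm, the light has sufficient energy.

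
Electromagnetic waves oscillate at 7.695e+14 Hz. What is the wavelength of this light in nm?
389.59 nm

Using the wave equation: c = fλ

Solving for wavelength:
λ = c/f = (3×10⁸ m/s) / (7.695e+14 Hz)
λ = 389.59 nm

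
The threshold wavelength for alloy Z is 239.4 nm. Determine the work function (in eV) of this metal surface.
5.18 eV

At the threshold wavelength, photon energy equals work function:
φ = hc/λ₀

Calculating:
φ = (6.626×10⁻³⁴ J·s)(3×10⁸ m/s) / (239.4×10⁻⁹ m)
φ = 5.18 eV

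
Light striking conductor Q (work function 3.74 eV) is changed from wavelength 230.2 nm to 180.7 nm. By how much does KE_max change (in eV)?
1.4754 eV

Using Einstein's equation: KE_max = hc/λ - φ

For λ₁ = 230.2 nm:
KE₁ = hc/λ₁ - φ = 5.3859 - 3.74 = 1.6459 eV

For λ₂ = 180.7 nm:
KE₂ = hc/λ₂ - φ = 6.8613 - 3.74 = 3.1213 eV

Change in KE:
ΔKE = KE₂ - KE₁ = 3.1213 - 1.6459 = 1.4754 eV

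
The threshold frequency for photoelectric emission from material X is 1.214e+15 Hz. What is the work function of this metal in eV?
5.02 eV

At the threshold frequency, photon energy equals work function:
φ = hf₀

Calculating:
φ = (6.626×10⁻³⁴ J·s)(1.214e+15 Hz)
φ = 5.02 eV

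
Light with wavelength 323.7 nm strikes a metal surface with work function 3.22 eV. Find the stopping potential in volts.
0.6102 V

The stopping potential V_s satisfies: eV_s = KE_max

First, find KE_max using Einstein's equation:
E_photon = hc/λ = 3.8302 eV
KE_max = E_photon - φ = 3.8302 - 3.22 = 0.6102 eV

Since eV_s = KE_max:
V_s = KE_max/e = 0.6102 V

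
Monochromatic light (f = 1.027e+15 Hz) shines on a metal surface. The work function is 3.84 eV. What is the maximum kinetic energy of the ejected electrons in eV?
0.4073 eV

Using Einstein's photoelectric equation: KE_max = hf - φ

First, calculate the photon energy:
E_photon = hf = (6.626×10⁻³⁴ J·s)(1.027e+15 Hz)
E_photon = 4.2473 eV

Then, the maximum kinetic energy:
KE_max = E_photon - φ = 4.2473 eV - 3.84 eV = 0.4073 eV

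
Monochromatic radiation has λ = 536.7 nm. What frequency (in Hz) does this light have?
5.5858e+14 Hz

Using the wave equation: c = fλ

Solving for frequency:
f = c/λ = (3×10⁸ m/s) / (536.7×10⁻⁹ m)
f = 5.5858e+14 Hz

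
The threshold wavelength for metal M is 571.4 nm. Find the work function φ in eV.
2.17 eV

At the threshold wavelength, photon energy equals work function:
φ = hc/λ₀

Calculating:
φ = (6.626×10⁻³⁴ J·s)(3×10⁸ m/s) / (571.4×10⁻⁹ m)
φ = 2.17 eV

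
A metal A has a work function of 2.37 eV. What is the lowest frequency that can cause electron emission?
5.7306e+14 Hz

The threshold frequency is when the photon energy equals the work function:
hf₀ = φ

Solving for f₀:
f₀ = φ/h = (2.37 eV × 1.602×10⁻¹⁹ J/eV) / (6.626×10⁻³⁴ J·s)
f₀ = 5.7306e+14 Hz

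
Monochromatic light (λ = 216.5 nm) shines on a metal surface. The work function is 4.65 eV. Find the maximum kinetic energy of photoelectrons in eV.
1.0768 eV

Using Einstein's photoelectric equation: KE_max = hf - φ = hc/λ - φ

First, calculate the photon energy:
E_photon = hc/λ = (6.626×10⁻³⁴ J·s)(3×10⁸ m/s) / (216.5×10⁻⁹ m)
E_photon = 5.7268 eV

Then, the maximum kinetic energy:
KE_max = E_photon - φ = 5.7268 eV - 4.65 eV = 1.0768 eV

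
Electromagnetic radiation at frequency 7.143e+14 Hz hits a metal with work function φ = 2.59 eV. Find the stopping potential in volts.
0.3641 V

The stopping potential V_s satisfies: eV_s = KE_max

First, find KE_max using Einstein's equation:
E_photon = hf = (6.626×10⁻³⁴ J·s)(7.143e+14 Hz) = 2.9541 eV
KE_max = E_photon - φ = 2.9541 - 2.59 = 0.3641 eV

Since eV_s = KE_max:
V_s = KE_max/e = 0.3641 V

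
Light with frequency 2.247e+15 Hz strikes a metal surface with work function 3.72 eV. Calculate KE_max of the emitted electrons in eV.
5.5728 eV

Using Einstein's photoelectric equation: KE_max = hf - φ

First, calculate the photon energy:
E_photon = hf = (6.626×10⁻³⁴ J·s)(2.247e+15 Hz)
E_photon = 9.2928 eV

Then, the maximum kinetic energy:
KE_max = E_photon - φ = 9.2928 eV - 3.72 eV = 5.5728 eV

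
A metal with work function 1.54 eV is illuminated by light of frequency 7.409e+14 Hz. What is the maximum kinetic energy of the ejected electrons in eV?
1.5241 eV

Using Einstein's photoelectric equation: KE_max = hf - φ

First, calculate the photon energy:
E_photon = hf = (6.626×10⁻³⁴ J·s)(7.409e+14 Hz)
E_photon = 3.0641 eV

Then, the maximum kinetic energy:
KE_max = E_photon - φ = 3.0641 eV - 1.54 eV = 1.5241 eV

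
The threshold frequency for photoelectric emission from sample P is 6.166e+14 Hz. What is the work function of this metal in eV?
2.55 eV

At the threshold frequency, photon energy equals work function:
φ = hf₀

Calculating:
φ = (6.626×10⁻³⁴ J·s)(6.166e+14 Hz)
φ = 2.55 eV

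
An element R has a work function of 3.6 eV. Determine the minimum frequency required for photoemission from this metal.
8.7048e+14 Hz

The threshold frequency is when the photon energy equals the work function:
hf₀ = φ

Solving for f₀:
f₀ = φ/h = (3.6 eV × 1.602×10⁻¹⁹ J/eV) / (6.626×10⁻³⁴ J·s)
f₀ = 8.7048e+14 Hz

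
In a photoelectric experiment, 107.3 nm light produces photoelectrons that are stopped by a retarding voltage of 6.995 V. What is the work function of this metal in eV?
4.56 eV

The stopping potential gives the maximum kinetic energy: KE_max = eV_s = 6.995 eV

From Einstein's photoelectric equation: KE_max = hc/λ - φ
Rearranging: φ = hc/λ - KE_max

Calculate photon energy:
E_photon = hc/λ = (6.626×10⁻³⁴ J·s)(3×10⁸ m/s) / (107.3×10⁻⁹ m) = 11.5549 eV

Therefore:
φ = 11.5549 - 6.995 = 4.56 eV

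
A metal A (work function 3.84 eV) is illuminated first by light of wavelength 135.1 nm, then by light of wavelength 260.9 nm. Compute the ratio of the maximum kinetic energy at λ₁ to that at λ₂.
5.8511

Using Einstein's equation: KE_max = hc/λ - φ

For λ₁ = 135.1 nm:
E₁ = hc/λ₁ = 9.1772 eV
KE₁ = E₁ - φ = 9.1772 - 3.84 = 5.3372 eV

For λ₂ = 260.9 nm:
E₂ = hc/λ₂ = 4.7522 eV
KE₂ = E₂ - φ = 4.7522 - 3.84 = 0.9122 eV

Ratio: KE₁/KE₂ = 5.3372/0.9122 = 5.8511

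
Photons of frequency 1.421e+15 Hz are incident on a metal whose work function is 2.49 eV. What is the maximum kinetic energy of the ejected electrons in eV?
3.3868 eV

Using Einstein's photoelectric equation: KE_max = hf - φ

First, calculate the photon energy:
E_photon = hf = (6.626×10⁻³⁴ J·s)(1.421e+15 Hz)
E_photon = 5.8768 eV

Then, the maximum kinetic energy:
KE_max = E_photon - φ = 5.8768 eV - 2.49 eV = 3.3868 eV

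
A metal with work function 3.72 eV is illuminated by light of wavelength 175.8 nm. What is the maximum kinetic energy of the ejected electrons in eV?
3.3326 eV

Using Einstein's photoelectric equation: KE_max = hf - φ = hc/λ - φ

First, calculate the photon energy:
E_photon = hc/λ = (6.626×10⁻³⁴ J·s)(3×10⁸ m/s) / (175.8×10⁻⁹ m)
E_photon = 7.0526 eV

Then, the maximum kinetic energy:
KE_max = E_photon - φ = 7.0526 eV - 3.72 eV = 3.3326 eV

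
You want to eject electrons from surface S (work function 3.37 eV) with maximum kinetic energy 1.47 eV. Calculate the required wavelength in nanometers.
256.17 nm

From Einstein's equation: KE_max = hc/λ - φ

Rearranging for λ:
hc/λ = KE_max + φ
λ = hc/(KE_max + φ)

Required photon energy:
E_photon = KE_max + φ = 1.47 + 3.37 = 4.84 eV

Required wavelength:
λ = hc/E_photon = (6.626×10⁻³⁴)(3×10⁸) / (4.84 × 1.602×10⁻¹⁹)
λ = 256.17 nm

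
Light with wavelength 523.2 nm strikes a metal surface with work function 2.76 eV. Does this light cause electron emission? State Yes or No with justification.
No

For photoemission, the photon energy must exceed the work function.

Photon energy: E = hc/λ = 2.3697 eV
Work function: φ = 2.76 eV

Since E_photon (2.3697 eV) < φ (2.76 eV), photoemission will NOT occur.
The threshold wavelength is λ₀ = hc/φ = 449.2 nm.
Since 523.2 nm > 449.2 nm, the photons lack sufficient energy.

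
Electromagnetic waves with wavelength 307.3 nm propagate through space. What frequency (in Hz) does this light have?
9.7557e+14 Hz

Using the wave equation: c = fλ

Solving for frequency:
f = c/λ = (3×10⁸ m/s) / (307.3×10⁻⁹ m)
f = 9.7557e+14 Hz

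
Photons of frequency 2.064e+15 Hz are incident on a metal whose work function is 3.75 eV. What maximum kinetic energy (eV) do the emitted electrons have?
4.7860 eV

Using Einstein's photoelectric equation: KE_max = hf - φ

First, calculate the photon energy:
E_photon = hf = (6.626×10⁻³⁴ J·s)(2.064e+15 Hz)
E_photon = 8.5360 eV

Then, the maximum kinetic energy:
KE_max = E_photon - φ = 8.5360 eV - 3.75 eV = 4.7860 eV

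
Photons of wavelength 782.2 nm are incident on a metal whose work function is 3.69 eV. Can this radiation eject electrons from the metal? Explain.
No

For photoemission, the photon energy must exceed the work function.

Photon energy: E = hc/λ = 1.5851 eV
Work function: φ = 3.69 eV

Since E_photon (1.5851 eV) < φ (3.69 eV), photoemission will NOT occur.
The threshold wavelength is λ₀ = hc/φ = 336.0 nm.
Since 782.2 nm > 336.0 nm, the photons lack sufficient energy.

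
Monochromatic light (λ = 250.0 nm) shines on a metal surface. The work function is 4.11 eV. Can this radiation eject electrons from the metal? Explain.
Yes

For photoemission, the photon energy must exceed the work function.

Photon energy: E = hc/λ = 4.9594 eV
Work function: φ = 4.11 eV

Since E_photon (4.9594 eV) > φ (4.11 eV), photoemission WILL occur.
The threshold wavelength is λ₀ = hc/φ = 301.7 nm.
Since 250.0 nm < 301.7 nm, the light has sufficient energy.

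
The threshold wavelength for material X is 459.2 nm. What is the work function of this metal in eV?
2.70 eV

At the threshold wavelength, photon energy equals work function:
φ = hc/λ₀

Calculating:
φ = (6.626×10⁻³⁴ J·s)(3×10⁸ m/s) / (459.2×10⁻⁹ m)
φ = 2.70 eV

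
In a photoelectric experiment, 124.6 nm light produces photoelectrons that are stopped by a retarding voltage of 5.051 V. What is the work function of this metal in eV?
4.90 eV

The stopping potential gives the maximum kinetic energy: KE_max = eV_s = 5.051 eV

From Einstein's photoelectric equation: KE_max = hc/λ - φ
Rearranging: φ = hc/λ - KE_max

Calculate photon energy:
E_photon = hc/λ = (6.626×10⁻³⁴ J·s)(3×10⁸ m/s) / (124.6×10⁻⁹ m) = 9.9506 eV

Therefore:
φ = 9.9506 - 5.051 = 4.90 eV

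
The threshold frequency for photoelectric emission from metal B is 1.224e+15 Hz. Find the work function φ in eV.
5.06 eV

At the threshold frequency, photon energy equals work function:
φ = hf₀

Calculating:
φ = (6.626×10⁻³⁴ J·s)(1.224e+15 Hz)
φ = 5.06 eV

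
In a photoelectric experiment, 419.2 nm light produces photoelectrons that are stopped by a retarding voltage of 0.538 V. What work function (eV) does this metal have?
2.42 eV

The stopping potential gives the maximum kinetic energy: KE_max = eV_s = 0.538 eV

From Einstein's photoelectric equation: KE_max = hc/λ - φ
Rearranging: φ = hc/λ - KE_max

Calculate photon energy:
E_photon = hc/λ = (6.626×10⁻³⁴ J·s)(3×10⁸ m/s) / (419.2×10⁻⁹ m) = 2.9576 eV

Therefore:
φ = 2.9576 - 0.538 = 2.42 eV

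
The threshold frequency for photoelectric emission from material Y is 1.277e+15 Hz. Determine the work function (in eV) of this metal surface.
5.28 eV

At the threshold frequency, photon energy equals work function:
φ = hf₀

Calculating:
φ = (6.626×10⁻³⁴ J·s)(1.277e+15 Hz)
φ = 5.28 eV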